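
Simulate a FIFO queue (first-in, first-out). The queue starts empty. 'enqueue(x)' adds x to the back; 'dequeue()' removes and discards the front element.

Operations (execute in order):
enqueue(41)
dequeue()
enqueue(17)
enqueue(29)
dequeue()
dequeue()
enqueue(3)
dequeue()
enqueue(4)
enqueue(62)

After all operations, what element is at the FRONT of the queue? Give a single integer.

enqueue(41): queue = [41]
dequeue(): queue = []
enqueue(17): queue = [17]
enqueue(29): queue = [17, 29]
dequeue(): queue = [29]
dequeue(): queue = []
enqueue(3): queue = [3]
dequeue(): queue = []
enqueue(4): queue = [4]
enqueue(62): queue = [4, 62]

Answer: 4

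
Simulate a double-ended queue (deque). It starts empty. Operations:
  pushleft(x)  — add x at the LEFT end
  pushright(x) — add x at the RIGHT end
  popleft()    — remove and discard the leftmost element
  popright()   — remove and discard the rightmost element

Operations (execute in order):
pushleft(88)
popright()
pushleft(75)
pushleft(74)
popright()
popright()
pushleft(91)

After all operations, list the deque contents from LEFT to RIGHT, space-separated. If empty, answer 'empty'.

Answer: 91

Derivation:
pushleft(88): [88]
popright(): []
pushleft(75): [75]
pushleft(74): [74, 75]
popright(): [74]
popright(): []
pushleft(91): [91]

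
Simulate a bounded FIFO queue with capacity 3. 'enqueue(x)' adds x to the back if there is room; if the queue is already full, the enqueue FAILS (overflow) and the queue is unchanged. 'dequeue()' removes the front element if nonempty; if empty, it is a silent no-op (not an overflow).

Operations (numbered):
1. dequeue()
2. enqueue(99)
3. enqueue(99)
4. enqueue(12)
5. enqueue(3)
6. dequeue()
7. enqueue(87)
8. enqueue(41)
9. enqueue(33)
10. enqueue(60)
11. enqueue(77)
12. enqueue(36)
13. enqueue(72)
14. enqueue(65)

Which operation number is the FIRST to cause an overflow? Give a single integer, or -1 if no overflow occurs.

Answer: 5

Derivation:
1. dequeue(): empty, no-op, size=0
2. enqueue(99): size=1
3. enqueue(99): size=2
4. enqueue(12): size=3
5. enqueue(3): size=3=cap → OVERFLOW (fail)
6. dequeue(): size=2
7. enqueue(87): size=3
8. enqueue(41): size=3=cap → OVERFLOW (fail)
9. enqueue(33): size=3=cap → OVERFLOW (fail)
10. enqueue(60): size=3=cap → OVERFLOW (fail)
11. enqueue(77): size=3=cap → OVERFLOW (fail)
12. enqueue(36): size=3=cap → OVERFLOW (fail)
13. enqueue(72): size=3=cap → OVERFLOW (fail)
14. enqueue(65): size=3=cap → OVERFLOW (fail)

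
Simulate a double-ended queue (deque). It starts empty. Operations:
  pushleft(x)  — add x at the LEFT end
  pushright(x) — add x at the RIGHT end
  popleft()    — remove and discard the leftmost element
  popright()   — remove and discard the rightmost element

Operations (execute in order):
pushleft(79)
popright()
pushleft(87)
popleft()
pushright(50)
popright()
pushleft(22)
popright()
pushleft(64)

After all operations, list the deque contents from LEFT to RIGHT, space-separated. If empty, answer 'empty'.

pushleft(79): [79]
popright(): []
pushleft(87): [87]
popleft(): []
pushright(50): [50]
popright(): []
pushleft(22): [22]
popright(): []
pushleft(64): [64]

Answer: 64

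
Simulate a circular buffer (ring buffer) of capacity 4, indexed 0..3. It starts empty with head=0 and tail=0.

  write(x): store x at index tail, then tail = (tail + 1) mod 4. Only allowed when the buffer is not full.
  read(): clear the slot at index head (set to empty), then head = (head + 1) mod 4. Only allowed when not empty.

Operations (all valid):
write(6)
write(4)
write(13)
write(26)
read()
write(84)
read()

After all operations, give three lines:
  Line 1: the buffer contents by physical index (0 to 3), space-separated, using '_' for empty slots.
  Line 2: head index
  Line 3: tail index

write(6): buf=[6 _ _ _], head=0, tail=1, size=1
write(4): buf=[6 4 _ _], head=0, tail=2, size=2
write(13): buf=[6 4 13 _], head=0, tail=3, size=3
write(26): buf=[6 4 13 26], head=0, tail=0, size=4
read(): buf=[_ 4 13 26], head=1, tail=0, size=3
write(84): buf=[84 4 13 26], head=1, tail=1, size=4
read(): buf=[84 _ 13 26], head=2, tail=1, size=3

Answer: 84 _ 13 26
2
1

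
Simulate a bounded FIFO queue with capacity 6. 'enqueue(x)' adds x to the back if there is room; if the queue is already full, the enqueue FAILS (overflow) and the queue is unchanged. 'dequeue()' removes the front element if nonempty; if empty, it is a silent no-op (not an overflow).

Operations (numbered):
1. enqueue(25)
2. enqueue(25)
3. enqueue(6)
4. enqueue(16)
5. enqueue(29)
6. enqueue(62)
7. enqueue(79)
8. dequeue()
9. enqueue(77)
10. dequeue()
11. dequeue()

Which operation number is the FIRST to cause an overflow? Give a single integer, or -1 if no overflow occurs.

1. enqueue(25): size=1
2. enqueue(25): size=2
3. enqueue(6): size=3
4. enqueue(16): size=4
5. enqueue(29): size=5
6. enqueue(62): size=6
7. enqueue(79): size=6=cap → OVERFLOW (fail)
8. dequeue(): size=5
9. enqueue(77): size=6
10. dequeue(): size=5
11. dequeue(): size=4

Answer: 7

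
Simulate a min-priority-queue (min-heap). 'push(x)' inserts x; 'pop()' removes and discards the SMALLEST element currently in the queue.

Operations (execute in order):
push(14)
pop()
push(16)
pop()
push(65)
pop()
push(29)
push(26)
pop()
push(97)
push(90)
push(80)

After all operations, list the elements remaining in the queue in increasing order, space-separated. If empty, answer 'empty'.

Answer: 29 80 90 97

Derivation:
push(14): heap contents = [14]
pop() → 14: heap contents = []
push(16): heap contents = [16]
pop() → 16: heap contents = []
push(65): heap contents = [65]
pop() → 65: heap contents = []
push(29): heap contents = [29]
push(26): heap contents = [26, 29]
pop() → 26: heap contents = [29]
push(97): heap contents = [29, 97]
push(90): heap contents = [29, 90, 97]
push(80): heap contents = [29, 80, 90, 97]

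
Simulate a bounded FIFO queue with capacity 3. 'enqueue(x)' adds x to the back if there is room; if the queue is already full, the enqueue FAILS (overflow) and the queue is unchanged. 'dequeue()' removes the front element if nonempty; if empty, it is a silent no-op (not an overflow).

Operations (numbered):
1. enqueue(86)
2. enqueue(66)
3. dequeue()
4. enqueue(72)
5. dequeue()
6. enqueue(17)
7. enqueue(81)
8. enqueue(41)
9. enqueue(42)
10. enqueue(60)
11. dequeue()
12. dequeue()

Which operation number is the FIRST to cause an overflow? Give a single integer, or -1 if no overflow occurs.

1. enqueue(86): size=1
2. enqueue(66): size=2
3. dequeue(): size=1
4. enqueue(72): size=2
5. dequeue(): size=1
6. enqueue(17): size=2
7. enqueue(81): size=3
8. enqueue(41): size=3=cap → OVERFLOW (fail)
9. enqueue(42): size=3=cap → OVERFLOW (fail)
10. enqueue(60): size=3=cap → OVERFLOW (fail)
11. dequeue(): size=2
12. dequeue(): size=1

Answer: 8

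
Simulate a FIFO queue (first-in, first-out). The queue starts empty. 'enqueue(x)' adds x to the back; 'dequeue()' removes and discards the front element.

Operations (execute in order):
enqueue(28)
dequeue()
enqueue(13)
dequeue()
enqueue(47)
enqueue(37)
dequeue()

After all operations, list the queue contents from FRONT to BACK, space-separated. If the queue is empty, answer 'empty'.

Answer: 37

Derivation:
enqueue(28): [28]
dequeue(): []
enqueue(13): [13]
dequeue(): []
enqueue(47): [47]
enqueue(37): [47, 37]
dequeue(): [37]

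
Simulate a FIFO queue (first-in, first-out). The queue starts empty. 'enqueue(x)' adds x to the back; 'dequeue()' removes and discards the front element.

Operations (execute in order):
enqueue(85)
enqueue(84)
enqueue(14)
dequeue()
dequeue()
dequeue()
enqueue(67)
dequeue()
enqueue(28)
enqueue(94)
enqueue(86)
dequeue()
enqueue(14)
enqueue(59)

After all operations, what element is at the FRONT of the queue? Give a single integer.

enqueue(85): queue = [85]
enqueue(84): queue = [85, 84]
enqueue(14): queue = [85, 84, 14]
dequeue(): queue = [84, 14]
dequeue(): queue = [14]
dequeue(): queue = []
enqueue(67): queue = [67]
dequeue(): queue = []
enqueue(28): queue = [28]
enqueue(94): queue = [28, 94]
enqueue(86): queue = [28, 94, 86]
dequeue(): queue = [94, 86]
enqueue(14): queue = [94, 86, 14]
enqueue(59): queue = [94, 86, 14, 59]

Answer: 94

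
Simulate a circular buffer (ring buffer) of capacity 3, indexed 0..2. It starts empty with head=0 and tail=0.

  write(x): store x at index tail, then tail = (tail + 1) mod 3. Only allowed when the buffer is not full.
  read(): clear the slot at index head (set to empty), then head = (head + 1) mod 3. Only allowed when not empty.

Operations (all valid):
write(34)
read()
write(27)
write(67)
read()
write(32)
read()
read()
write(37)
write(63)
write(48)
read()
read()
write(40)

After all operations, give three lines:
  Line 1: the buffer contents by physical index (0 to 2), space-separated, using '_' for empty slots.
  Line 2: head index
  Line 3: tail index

Answer: 48 40 _
0
2

Derivation:
write(34): buf=[34 _ _], head=0, tail=1, size=1
read(): buf=[_ _ _], head=1, tail=1, size=0
write(27): buf=[_ 27 _], head=1, tail=2, size=1
write(67): buf=[_ 27 67], head=1, tail=0, size=2
read(): buf=[_ _ 67], head=2, tail=0, size=1
write(32): buf=[32 _ 67], head=2, tail=1, size=2
read(): buf=[32 _ _], head=0, tail=1, size=1
read(): buf=[_ _ _], head=1, tail=1, size=0
write(37): buf=[_ 37 _], head=1, tail=2, size=1
write(63): buf=[_ 37 63], head=1, tail=0, size=2
write(48): buf=[48 37 63], head=1, tail=1, size=3
read(): buf=[48 _ 63], head=2, tail=1, size=2
read(): buf=[48 _ _], head=0, tail=1, size=1
write(40): buf=[48 40 _], head=0, tail=2, size=2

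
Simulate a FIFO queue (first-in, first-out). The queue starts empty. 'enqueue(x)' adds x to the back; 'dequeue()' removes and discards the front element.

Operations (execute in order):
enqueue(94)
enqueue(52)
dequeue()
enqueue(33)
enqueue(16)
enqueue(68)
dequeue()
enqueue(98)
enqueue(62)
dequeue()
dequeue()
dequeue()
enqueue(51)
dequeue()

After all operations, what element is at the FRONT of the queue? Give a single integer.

Answer: 62

Derivation:
enqueue(94): queue = [94]
enqueue(52): queue = [94, 52]
dequeue(): queue = [52]
enqueue(33): queue = [52, 33]
enqueue(16): queue = [52, 33, 16]
enqueue(68): queue = [52, 33, 16, 68]
dequeue(): queue = [33, 16, 68]
enqueue(98): queue = [33, 16, 68, 98]
enqueue(62): queue = [33, 16, 68, 98, 62]
dequeue(): queue = [16, 68, 98, 62]
dequeue(): queue = [68, 98, 62]
dequeue(): queue = [98, 62]
enqueue(51): queue = [98, 62, 51]
dequeue(): queue = [62, 51]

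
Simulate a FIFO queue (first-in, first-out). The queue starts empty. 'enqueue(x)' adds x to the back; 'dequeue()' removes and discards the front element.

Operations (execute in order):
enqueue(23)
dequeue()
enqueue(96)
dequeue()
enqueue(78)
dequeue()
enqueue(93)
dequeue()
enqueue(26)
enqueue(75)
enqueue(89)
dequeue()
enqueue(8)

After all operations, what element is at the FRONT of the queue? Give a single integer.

Answer: 75

Derivation:
enqueue(23): queue = [23]
dequeue(): queue = []
enqueue(96): queue = [96]
dequeue(): queue = []
enqueue(78): queue = [78]
dequeue(): queue = []
enqueue(93): queue = [93]
dequeue(): queue = []
enqueue(26): queue = [26]
enqueue(75): queue = [26, 75]
enqueue(89): queue = [26, 75, 89]
dequeue(): queue = [75, 89]
enqueue(8): queue = [75, 89, 8]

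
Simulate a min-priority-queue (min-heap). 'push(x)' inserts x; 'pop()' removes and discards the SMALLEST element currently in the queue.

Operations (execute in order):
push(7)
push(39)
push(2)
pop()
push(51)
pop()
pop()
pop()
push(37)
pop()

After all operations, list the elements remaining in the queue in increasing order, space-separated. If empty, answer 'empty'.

Answer: empty

Derivation:
push(7): heap contents = [7]
push(39): heap contents = [7, 39]
push(2): heap contents = [2, 7, 39]
pop() → 2: heap contents = [7, 39]
push(51): heap contents = [7, 39, 51]
pop() → 7: heap contents = [39, 51]
pop() → 39: heap contents = [51]
pop() → 51: heap contents = []
push(37): heap contents = [37]
pop() → 37: heap contents = []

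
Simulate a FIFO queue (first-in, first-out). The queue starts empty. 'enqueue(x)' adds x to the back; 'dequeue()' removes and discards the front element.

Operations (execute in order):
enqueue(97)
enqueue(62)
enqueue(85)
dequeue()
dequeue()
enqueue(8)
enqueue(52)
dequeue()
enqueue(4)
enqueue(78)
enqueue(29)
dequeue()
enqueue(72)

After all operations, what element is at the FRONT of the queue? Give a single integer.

Answer: 52

Derivation:
enqueue(97): queue = [97]
enqueue(62): queue = [97, 62]
enqueue(85): queue = [97, 62, 85]
dequeue(): queue = [62, 85]
dequeue(): queue = [85]
enqueue(8): queue = [85, 8]
enqueue(52): queue = [85, 8, 52]
dequeue(): queue = [8, 52]
enqueue(4): queue = [8, 52, 4]
enqueue(78): queue = [8, 52, 4, 78]
enqueue(29): queue = [8, 52, 4, 78, 29]
dequeue(): queue = [52, 4, 78, 29]
enqueue(72): queue = [52, 4, 78, 29, 72]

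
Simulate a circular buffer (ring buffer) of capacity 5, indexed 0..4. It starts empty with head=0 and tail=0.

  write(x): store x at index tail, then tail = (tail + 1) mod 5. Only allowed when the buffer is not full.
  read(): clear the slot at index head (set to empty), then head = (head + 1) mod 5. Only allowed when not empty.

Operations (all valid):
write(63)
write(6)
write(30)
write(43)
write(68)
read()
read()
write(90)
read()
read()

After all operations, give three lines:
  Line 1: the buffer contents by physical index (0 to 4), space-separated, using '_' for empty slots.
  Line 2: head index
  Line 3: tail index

write(63): buf=[63 _ _ _ _], head=0, tail=1, size=1
write(6): buf=[63 6 _ _ _], head=0, tail=2, size=2
write(30): buf=[63 6 30 _ _], head=0, tail=3, size=3
write(43): buf=[63 6 30 43 _], head=0, tail=4, size=4
write(68): buf=[63 6 30 43 68], head=0, tail=0, size=5
read(): buf=[_ 6 30 43 68], head=1, tail=0, size=4
read(): buf=[_ _ 30 43 68], head=2, tail=0, size=3
write(90): buf=[90 _ 30 43 68], head=2, tail=1, size=4
read(): buf=[90 _ _ 43 68], head=3, tail=1, size=3
read(): buf=[90 _ _ _ 68], head=4, tail=1, size=2

Answer: 90 _ _ _ 68
4
1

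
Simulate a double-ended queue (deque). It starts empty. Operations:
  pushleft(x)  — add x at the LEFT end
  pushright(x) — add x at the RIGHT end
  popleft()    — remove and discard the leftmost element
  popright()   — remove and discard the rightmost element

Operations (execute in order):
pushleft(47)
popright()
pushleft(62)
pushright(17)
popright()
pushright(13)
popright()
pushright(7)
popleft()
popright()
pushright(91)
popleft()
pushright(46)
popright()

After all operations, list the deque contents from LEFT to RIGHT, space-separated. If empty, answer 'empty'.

Answer: empty

Derivation:
pushleft(47): [47]
popright(): []
pushleft(62): [62]
pushright(17): [62, 17]
popright(): [62]
pushright(13): [62, 13]
popright(): [62]
pushright(7): [62, 7]
popleft(): [7]
popright(): []
pushright(91): [91]
popleft(): []
pushright(46): [46]
popright(): []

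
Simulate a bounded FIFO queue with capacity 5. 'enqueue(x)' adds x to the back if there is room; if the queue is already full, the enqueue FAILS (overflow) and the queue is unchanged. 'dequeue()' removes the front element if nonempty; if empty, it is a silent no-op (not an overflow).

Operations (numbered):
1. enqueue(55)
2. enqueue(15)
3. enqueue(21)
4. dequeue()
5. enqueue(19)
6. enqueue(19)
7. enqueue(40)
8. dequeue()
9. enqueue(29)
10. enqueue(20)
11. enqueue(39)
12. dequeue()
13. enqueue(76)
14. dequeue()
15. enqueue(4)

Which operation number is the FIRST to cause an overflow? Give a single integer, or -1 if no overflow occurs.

1. enqueue(55): size=1
2. enqueue(15): size=2
3. enqueue(21): size=3
4. dequeue(): size=2
5. enqueue(19): size=3
6. enqueue(19): size=4
7. enqueue(40): size=5
8. dequeue(): size=4
9. enqueue(29): size=5
10. enqueue(20): size=5=cap → OVERFLOW (fail)
11. enqueue(39): size=5=cap → OVERFLOW (fail)
12. dequeue(): size=4
13. enqueue(76): size=5
14. dequeue(): size=4
15. enqueue(4): size=5

Answer: 10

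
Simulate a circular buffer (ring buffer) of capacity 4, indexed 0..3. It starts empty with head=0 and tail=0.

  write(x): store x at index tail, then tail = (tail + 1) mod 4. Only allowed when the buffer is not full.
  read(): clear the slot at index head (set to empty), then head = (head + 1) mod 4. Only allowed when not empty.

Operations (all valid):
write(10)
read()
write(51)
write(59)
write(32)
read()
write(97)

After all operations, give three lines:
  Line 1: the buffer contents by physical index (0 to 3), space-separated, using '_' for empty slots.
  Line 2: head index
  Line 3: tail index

write(10): buf=[10 _ _ _], head=0, tail=1, size=1
read(): buf=[_ _ _ _], head=1, tail=1, size=0
write(51): buf=[_ 51 _ _], head=1, tail=2, size=1
write(59): buf=[_ 51 59 _], head=1, tail=3, size=2
write(32): buf=[_ 51 59 32], head=1, tail=0, size=3
read(): buf=[_ _ 59 32], head=2, tail=0, size=2
write(97): buf=[97 _ 59 32], head=2, tail=1, size=3

Answer: 97 _ 59 32
2
1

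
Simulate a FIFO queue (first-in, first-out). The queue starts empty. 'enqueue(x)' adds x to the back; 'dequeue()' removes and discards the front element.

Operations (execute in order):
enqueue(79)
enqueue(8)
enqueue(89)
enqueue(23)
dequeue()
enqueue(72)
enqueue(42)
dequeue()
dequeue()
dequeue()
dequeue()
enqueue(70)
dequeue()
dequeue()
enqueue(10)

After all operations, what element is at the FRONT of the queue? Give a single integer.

enqueue(79): queue = [79]
enqueue(8): queue = [79, 8]
enqueue(89): queue = [79, 8, 89]
enqueue(23): queue = [79, 8, 89, 23]
dequeue(): queue = [8, 89, 23]
enqueue(72): queue = [8, 89, 23, 72]
enqueue(42): queue = [8, 89, 23, 72, 42]
dequeue(): queue = [89, 23, 72, 42]
dequeue(): queue = [23, 72, 42]
dequeue(): queue = [72, 42]
dequeue(): queue = [42]
enqueue(70): queue = [42, 70]
dequeue(): queue = [70]
dequeue(): queue = []
enqueue(10): queue = [10]

Answer: 10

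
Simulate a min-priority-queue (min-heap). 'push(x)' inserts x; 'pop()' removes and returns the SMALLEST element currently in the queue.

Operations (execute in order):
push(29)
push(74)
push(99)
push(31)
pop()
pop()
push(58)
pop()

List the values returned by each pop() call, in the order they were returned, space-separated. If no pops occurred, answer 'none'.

Answer: 29 31 58

Derivation:
push(29): heap contents = [29]
push(74): heap contents = [29, 74]
push(99): heap contents = [29, 74, 99]
push(31): heap contents = [29, 31, 74, 99]
pop() → 29: heap contents = [31, 74, 99]
pop() → 31: heap contents = [74, 99]
push(58): heap contents = [58, 74, 99]
pop() → 58: heap contents = [74, 99]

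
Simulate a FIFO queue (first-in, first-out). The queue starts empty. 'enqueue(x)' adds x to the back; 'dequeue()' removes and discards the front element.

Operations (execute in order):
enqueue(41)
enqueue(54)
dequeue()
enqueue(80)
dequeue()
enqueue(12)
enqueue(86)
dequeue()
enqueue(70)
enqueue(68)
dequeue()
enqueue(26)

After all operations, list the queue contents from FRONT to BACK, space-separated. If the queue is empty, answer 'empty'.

Answer: 86 70 68 26

Derivation:
enqueue(41): [41]
enqueue(54): [41, 54]
dequeue(): [54]
enqueue(80): [54, 80]
dequeue(): [80]
enqueue(12): [80, 12]
enqueue(86): [80, 12, 86]
dequeue(): [12, 86]
enqueue(70): [12, 86, 70]
enqueue(68): [12, 86, 70, 68]
dequeue(): [86, 70, 68]
enqueue(26): [86, 70, 68, 26]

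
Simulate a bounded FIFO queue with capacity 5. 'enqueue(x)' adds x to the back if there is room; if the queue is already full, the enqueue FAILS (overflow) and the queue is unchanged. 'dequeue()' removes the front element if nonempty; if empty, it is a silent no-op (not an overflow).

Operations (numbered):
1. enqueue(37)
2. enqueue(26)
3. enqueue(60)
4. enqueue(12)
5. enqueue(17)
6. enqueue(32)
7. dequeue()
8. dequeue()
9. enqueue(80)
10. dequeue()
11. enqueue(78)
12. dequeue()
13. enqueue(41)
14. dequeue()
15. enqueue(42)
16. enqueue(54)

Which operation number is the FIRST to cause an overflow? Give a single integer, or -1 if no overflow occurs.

1. enqueue(37): size=1
2. enqueue(26): size=2
3. enqueue(60): size=3
4. enqueue(12): size=4
5. enqueue(17): size=5
6. enqueue(32): size=5=cap → OVERFLOW (fail)
7. dequeue(): size=4
8. dequeue(): size=3
9. enqueue(80): size=4
10. dequeue(): size=3
11. enqueue(78): size=4
12. dequeue(): size=3
13. enqueue(41): size=4
14. dequeue(): size=3
15. enqueue(42): size=4
16. enqueue(54): size=5

Answer: 6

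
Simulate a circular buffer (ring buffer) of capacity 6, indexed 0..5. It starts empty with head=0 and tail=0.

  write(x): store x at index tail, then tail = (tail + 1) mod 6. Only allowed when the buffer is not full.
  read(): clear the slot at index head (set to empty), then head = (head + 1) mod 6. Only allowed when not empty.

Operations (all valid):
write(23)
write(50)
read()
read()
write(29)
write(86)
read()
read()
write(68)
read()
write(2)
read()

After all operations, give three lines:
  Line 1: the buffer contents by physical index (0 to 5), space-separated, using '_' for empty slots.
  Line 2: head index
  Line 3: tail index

write(23): buf=[23 _ _ _ _ _], head=0, tail=1, size=1
write(50): buf=[23 50 _ _ _ _], head=0, tail=2, size=2
read(): buf=[_ 50 _ _ _ _], head=1, tail=2, size=1
read(): buf=[_ _ _ _ _ _], head=2, tail=2, size=0
write(29): buf=[_ _ 29 _ _ _], head=2, tail=3, size=1
write(86): buf=[_ _ 29 86 _ _], head=2, tail=4, size=2
read(): buf=[_ _ _ 86 _ _], head=3, tail=4, size=1
read(): buf=[_ _ _ _ _ _], head=4, tail=4, size=0
write(68): buf=[_ _ _ _ 68 _], head=4, tail=5, size=1
read(): buf=[_ _ _ _ _ _], head=5, tail=5, size=0
write(2): buf=[_ _ _ _ _ 2], head=5, tail=0, size=1
read(): buf=[_ _ _ _ _ _], head=0, tail=0, size=0

Answer: _ _ _ _ _ _
0
0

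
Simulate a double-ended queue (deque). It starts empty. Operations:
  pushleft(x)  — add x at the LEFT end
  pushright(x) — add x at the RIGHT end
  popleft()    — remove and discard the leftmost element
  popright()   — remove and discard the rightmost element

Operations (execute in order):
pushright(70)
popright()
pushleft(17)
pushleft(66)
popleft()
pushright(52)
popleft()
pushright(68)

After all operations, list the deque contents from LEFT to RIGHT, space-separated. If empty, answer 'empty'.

pushright(70): [70]
popright(): []
pushleft(17): [17]
pushleft(66): [66, 17]
popleft(): [17]
pushright(52): [17, 52]
popleft(): [52]
pushright(68): [52, 68]

Answer: 52 68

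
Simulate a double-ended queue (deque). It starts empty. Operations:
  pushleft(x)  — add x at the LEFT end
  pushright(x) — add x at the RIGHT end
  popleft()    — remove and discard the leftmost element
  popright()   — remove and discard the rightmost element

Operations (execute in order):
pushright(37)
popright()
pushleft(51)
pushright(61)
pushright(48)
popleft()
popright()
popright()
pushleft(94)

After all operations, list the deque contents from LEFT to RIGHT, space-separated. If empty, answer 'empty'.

Answer: 94

Derivation:
pushright(37): [37]
popright(): []
pushleft(51): [51]
pushright(61): [51, 61]
pushright(48): [51, 61, 48]
popleft(): [61, 48]
popright(): [61]
popright(): []
pushleft(94): [94]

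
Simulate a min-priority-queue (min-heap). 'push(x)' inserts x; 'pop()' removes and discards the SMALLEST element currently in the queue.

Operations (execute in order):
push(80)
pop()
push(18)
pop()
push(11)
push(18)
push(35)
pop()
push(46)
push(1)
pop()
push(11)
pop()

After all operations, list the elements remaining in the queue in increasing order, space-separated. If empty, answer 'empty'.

Answer: 18 35 46

Derivation:
push(80): heap contents = [80]
pop() → 80: heap contents = []
push(18): heap contents = [18]
pop() → 18: heap contents = []
push(11): heap contents = [11]
push(18): heap contents = [11, 18]
push(35): heap contents = [11, 18, 35]
pop() → 11: heap contents = [18, 35]
push(46): heap contents = [18, 35, 46]
push(1): heap contents = [1, 18, 35, 46]
pop() → 1: heap contents = [18, 35, 46]
push(11): heap contents = [11, 18, 35, 46]
pop() → 11: heap contents = [18, 35, 46]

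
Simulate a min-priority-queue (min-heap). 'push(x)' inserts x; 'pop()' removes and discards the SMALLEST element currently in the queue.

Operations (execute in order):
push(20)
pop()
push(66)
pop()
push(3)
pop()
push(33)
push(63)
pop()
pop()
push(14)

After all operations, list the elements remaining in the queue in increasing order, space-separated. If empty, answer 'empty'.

push(20): heap contents = [20]
pop() → 20: heap contents = []
push(66): heap contents = [66]
pop() → 66: heap contents = []
push(3): heap contents = [3]
pop() → 3: heap contents = []
push(33): heap contents = [33]
push(63): heap contents = [33, 63]
pop() → 33: heap contents = [63]
pop() → 63: heap contents = []
push(14): heap contents = [14]

Answer: 14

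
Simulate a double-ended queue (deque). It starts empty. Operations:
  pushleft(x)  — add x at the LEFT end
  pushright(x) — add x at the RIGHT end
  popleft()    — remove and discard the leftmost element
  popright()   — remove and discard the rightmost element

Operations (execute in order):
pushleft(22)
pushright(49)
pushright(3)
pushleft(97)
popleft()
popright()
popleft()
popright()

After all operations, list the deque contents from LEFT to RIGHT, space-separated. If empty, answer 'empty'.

pushleft(22): [22]
pushright(49): [22, 49]
pushright(3): [22, 49, 3]
pushleft(97): [97, 22, 49, 3]
popleft(): [22, 49, 3]
popright(): [22, 49]
popleft(): [49]
popright(): []

Answer: empty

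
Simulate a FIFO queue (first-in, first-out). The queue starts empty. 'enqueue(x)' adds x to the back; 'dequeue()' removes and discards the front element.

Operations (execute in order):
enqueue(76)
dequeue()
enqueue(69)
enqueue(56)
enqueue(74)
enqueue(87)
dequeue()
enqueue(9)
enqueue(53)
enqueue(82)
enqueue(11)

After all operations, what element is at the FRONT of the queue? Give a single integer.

enqueue(76): queue = [76]
dequeue(): queue = []
enqueue(69): queue = [69]
enqueue(56): queue = [69, 56]
enqueue(74): queue = [69, 56, 74]
enqueue(87): queue = [69, 56, 74, 87]
dequeue(): queue = [56, 74, 87]
enqueue(9): queue = [56, 74, 87, 9]
enqueue(53): queue = [56, 74, 87, 9, 53]
enqueue(82): queue = [56, 74, 87, 9, 53, 82]
enqueue(11): queue = [56, 74, 87, 9, 53, 82, 11]

Answer: 56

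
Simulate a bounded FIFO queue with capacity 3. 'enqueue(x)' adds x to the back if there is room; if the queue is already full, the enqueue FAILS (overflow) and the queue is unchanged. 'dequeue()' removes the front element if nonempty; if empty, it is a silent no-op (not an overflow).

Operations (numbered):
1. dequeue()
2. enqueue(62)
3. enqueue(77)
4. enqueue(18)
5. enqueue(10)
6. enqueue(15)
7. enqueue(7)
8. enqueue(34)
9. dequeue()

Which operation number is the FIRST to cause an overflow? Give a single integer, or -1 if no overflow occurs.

1. dequeue(): empty, no-op, size=0
2. enqueue(62): size=1
3. enqueue(77): size=2
4. enqueue(18): size=3
5. enqueue(10): size=3=cap → OVERFLOW (fail)
6. enqueue(15): size=3=cap → OVERFLOW (fail)
7. enqueue(7): size=3=cap → OVERFLOW (fail)
8. enqueue(34): size=3=cap → OVERFLOW (fail)
9. dequeue(): size=2

Answer: 5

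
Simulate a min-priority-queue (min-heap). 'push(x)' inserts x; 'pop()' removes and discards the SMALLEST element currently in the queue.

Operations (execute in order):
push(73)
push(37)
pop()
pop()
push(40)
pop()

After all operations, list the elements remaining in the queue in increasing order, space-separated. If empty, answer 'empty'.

push(73): heap contents = [73]
push(37): heap contents = [37, 73]
pop() → 37: heap contents = [73]
pop() → 73: heap contents = []
push(40): heap contents = [40]
pop() → 40: heap contents = []

Answer: empty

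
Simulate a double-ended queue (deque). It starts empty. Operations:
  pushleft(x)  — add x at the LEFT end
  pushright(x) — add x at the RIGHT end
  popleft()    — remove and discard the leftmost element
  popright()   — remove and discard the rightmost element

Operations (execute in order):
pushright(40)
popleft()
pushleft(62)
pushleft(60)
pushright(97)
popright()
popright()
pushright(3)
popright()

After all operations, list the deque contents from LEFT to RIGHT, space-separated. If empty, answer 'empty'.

pushright(40): [40]
popleft(): []
pushleft(62): [62]
pushleft(60): [60, 62]
pushright(97): [60, 62, 97]
popright(): [60, 62]
popright(): [60]
pushright(3): [60, 3]
popright(): [60]

Answer: 60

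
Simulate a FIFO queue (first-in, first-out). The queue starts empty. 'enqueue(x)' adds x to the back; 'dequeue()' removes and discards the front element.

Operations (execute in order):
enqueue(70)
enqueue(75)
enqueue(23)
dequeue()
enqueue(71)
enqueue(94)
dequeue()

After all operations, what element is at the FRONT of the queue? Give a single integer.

Answer: 23

Derivation:
enqueue(70): queue = [70]
enqueue(75): queue = [70, 75]
enqueue(23): queue = [70, 75, 23]
dequeue(): queue = [75, 23]
enqueue(71): queue = [75, 23, 71]
enqueue(94): queue = [75, 23, 71, 94]
dequeue(): queue = [23, 71, 94]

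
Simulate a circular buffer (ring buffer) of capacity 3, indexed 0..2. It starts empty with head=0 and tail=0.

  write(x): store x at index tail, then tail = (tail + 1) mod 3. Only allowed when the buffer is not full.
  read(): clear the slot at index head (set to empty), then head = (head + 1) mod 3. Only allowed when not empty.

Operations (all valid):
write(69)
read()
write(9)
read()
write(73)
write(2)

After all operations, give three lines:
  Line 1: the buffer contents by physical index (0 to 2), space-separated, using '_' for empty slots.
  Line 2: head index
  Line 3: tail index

write(69): buf=[69 _ _], head=0, tail=1, size=1
read(): buf=[_ _ _], head=1, tail=1, size=0
write(9): buf=[_ 9 _], head=1, tail=2, size=1
read(): buf=[_ _ _], head=2, tail=2, size=0
write(73): buf=[_ _ 73], head=2, tail=0, size=1
write(2): buf=[2 _ 73], head=2, tail=1, size=2

Answer: 2 _ 73
2
1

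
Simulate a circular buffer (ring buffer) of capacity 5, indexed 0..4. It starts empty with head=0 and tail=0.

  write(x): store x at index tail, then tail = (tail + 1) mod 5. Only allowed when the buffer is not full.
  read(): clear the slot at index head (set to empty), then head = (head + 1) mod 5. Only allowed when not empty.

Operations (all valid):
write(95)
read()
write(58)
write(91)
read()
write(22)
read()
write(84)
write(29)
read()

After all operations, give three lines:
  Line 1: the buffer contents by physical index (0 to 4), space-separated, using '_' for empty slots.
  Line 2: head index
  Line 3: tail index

Answer: 29 _ _ _ 84
4
1

Derivation:
write(95): buf=[95 _ _ _ _], head=0, tail=1, size=1
read(): buf=[_ _ _ _ _], head=1, tail=1, size=0
write(58): buf=[_ 58 _ _ _], head=1, tail=2, size=1
write(91): buf=[_ 58 91 _ _], head=1, tail=3, size=2
read(): buf=[_ _ 91 _ _], head=2, tail=3, size=1
write(22): buf=[_ _ 91 22 _], head=2, tail=4, size=2
read(): buf=[_ _ _ 22 _], head=3, tail=4, size=1
write(84): buf=[_ _ _ 22 84], head=3, tail=0, size=2
write(29): buf=[29 _ _ 22 84], head=3, tail=1, size=3
read(): buf=[29 _ _ _ 84], head=4, tail=1, size=2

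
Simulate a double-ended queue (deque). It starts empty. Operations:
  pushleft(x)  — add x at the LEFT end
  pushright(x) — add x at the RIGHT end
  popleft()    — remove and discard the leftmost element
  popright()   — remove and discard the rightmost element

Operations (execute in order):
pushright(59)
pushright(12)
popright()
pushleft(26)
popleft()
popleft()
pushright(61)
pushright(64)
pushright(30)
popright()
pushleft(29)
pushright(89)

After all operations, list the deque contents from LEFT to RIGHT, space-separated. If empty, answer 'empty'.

pushright(59): [59]
pushright(12): [59, 12]
popright(): [59]
pushleft(26): [26, 59]
popleft(): [59]
popleft(): []
pushright(61): [61]
pushright(64): [61, 64]
pushright(30): [61, 64, 30]
popright(): [61, 64]
pushleft(29): [29, 61, 64]
pushright(89): [29, 61, 64, 89]

Answer: 29 61 64 89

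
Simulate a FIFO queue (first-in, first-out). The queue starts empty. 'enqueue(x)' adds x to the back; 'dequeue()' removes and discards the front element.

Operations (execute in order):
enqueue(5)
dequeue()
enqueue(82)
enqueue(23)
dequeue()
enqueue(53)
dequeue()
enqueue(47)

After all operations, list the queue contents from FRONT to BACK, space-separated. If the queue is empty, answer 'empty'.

Answer: 53 47

Derivation:
enqueue(5): [5]
dequeue(): []
enqueue(82): [82]
enqueue(23): [82, 23]
dequeue(): [23]
enqueue(53): [23, 53]
dequeue(): [53]
enqueue(47): [53, 47]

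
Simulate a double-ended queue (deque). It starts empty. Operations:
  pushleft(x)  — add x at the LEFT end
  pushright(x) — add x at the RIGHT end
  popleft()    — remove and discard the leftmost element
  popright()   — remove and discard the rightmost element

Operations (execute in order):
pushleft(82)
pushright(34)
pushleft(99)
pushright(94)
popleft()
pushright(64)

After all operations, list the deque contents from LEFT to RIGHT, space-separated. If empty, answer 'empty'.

Answer: 82 34 94 64

Derivation:
pushleft(82): [82]
pushright(34): [82, 34]
pushleft(99): [99, 82, 34]
pushright(94): [99, 82, 34, 94]
popleft(): [82, 34, 94]
pushright(64): [82, 34, 94, 64]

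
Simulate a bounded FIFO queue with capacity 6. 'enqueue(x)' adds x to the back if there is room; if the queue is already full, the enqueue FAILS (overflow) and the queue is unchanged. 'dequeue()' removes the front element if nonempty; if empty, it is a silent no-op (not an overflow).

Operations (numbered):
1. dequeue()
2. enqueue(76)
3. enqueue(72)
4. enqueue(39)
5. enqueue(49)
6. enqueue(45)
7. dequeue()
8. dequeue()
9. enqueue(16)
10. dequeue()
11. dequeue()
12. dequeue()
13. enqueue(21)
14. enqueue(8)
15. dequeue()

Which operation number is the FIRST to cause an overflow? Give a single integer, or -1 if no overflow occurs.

1. dequeue(): empty, no-op, size=0
2. enqueue(76): size=1
3. enqueue(72): size=2
4. enqueue(39): size=3
5. enqueue(49): size=4
6. enqueue(45): size=5
7. dequeue(): size=4
8. dequeue(): size=3
9. enqueue(16): size=4
10. dequeue(): size=3
11. dequeue(): size=2
12. dequeue(): size=1
13. enqueue(21): size=2
14. enqueue(8): size=3
15. dequeue(): size=2

Answer: -1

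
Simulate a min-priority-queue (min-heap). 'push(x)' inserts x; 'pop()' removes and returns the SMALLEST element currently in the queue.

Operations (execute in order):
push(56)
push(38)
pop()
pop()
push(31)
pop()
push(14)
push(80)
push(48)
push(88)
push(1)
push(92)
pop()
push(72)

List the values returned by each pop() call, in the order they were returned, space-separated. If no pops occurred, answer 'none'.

push(56): heap contents = [56]
push(38): heap contents = [38, 56]
pop() → 38: heap contents = [56]
pop() → 56: heap contents = []
push(31): heap contents = [31]
pop() → 31: heap contents = []
push(14): heap contents = [14]
push(80): heap contents = [14, 80]
push(48): heap contents = [14, 48, 80]
push(88): heap contents = [14, 48, 80, 88]
push(1): heap contents = [1, 14, 48, 80, 88]
push(92): heap contents = [1, 14, 48, 80, 88, 92]
pop() → 1: heap contents = [14, 48, 80, 88, 92]
push(72): heap contents = [14, 48, 72, 80, 88, 92]

Answer: 38 56 31 1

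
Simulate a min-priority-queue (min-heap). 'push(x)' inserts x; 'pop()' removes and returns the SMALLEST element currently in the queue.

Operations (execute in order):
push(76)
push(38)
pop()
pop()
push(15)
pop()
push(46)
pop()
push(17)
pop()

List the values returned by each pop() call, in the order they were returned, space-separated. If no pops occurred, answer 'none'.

push(76): heap contents = [76]
push(38): heap contents = [38, 76]
pop() → 38: heap contents = [76]
pop() → 76: heap contents = []
push(15): heap contents = [15]
pop() → 15: heap contents = []
push(46): heap contents = [46]
pop() → 46: heap contents = []
push(17): heap contents = [17]
pop() → 17: heap contents = []

Answer: 38 76 15 46 17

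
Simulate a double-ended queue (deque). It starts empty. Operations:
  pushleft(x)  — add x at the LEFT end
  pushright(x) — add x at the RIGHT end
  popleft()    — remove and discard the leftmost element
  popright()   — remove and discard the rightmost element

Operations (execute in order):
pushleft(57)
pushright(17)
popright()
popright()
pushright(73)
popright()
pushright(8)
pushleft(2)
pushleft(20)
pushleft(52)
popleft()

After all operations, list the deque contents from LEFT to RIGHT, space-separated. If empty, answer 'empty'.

Answer: 20 2 8

Derivation:
pushleft(57): [57]
pushright(17): [57, 17]
popright(): [57]
popright(): []
pushright(73): [73]
popright(): []
pushright(8): [8]
pushleft(2): [2, 8]
pushleft(20): [20, 2, 8]
pushleft(52): [52, 20, 2, 8]
popleft(): [20, 2, 8]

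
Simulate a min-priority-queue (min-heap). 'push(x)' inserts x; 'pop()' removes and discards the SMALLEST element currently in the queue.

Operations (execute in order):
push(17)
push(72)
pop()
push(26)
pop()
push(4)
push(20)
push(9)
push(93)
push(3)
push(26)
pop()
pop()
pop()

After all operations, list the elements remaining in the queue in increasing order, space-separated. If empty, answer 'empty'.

push(17): heap contents = [17]
push(72): heap contents = [17, 72]
pop() → 17: heap contents = [72]
push(26): heap contents = [26, 72]
pop() → 26: heap contents = [72]
push(4): heap contents = [4, 72]
push(20): heap contents = [4, 20, 72]
push(9): heap contents = [4, 9, 20, 72]
push(93): heap contents = [4, 9, 20, 72, 93]
push(3): heap contents = [3, 4, 9, 20, 72, 93]
push(26): heap contents = [3, 4, 9, 20, 26, 72, 93]
pop() → 3: heap contents = [4, 9, 20, 26, 72, 93]
pop() → 4: heap contents = [9, 20, 26, 72, 93]
pop() → 9: heap contents = [20, 26, 72, 93]

Answer: 20 26 72 93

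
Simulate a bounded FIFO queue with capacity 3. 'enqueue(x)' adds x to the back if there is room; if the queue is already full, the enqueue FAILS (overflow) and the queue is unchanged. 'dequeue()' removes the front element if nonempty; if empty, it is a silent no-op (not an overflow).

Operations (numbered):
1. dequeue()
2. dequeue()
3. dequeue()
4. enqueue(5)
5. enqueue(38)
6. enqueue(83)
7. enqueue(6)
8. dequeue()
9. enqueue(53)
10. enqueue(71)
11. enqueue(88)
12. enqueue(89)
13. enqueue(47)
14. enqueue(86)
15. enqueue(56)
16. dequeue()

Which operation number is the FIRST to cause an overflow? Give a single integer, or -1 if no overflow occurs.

Answer: 7

Derivation:
1. dequeue(): empty, no-op, size=0
2. dequeue(): empty, no-op, size=0
3. dequeue(): empty, no-op, size=0
4. enqueue(5): size=1
5. enqueue(38): size=2
6. enqueue(83): size=3
7. enqueue(6): size=3=cap → OVERFLOW (fail)
8. dequeue(): size=2
9. enqueue(53): size=3
10. enqueue(71): size=3=cap → OVERFLOW (fail)
11. enqueue(88): size=3=cap → OVERFLOW (fail)
12. enqueue(89): size=3=cap → OVERFLOW (fail)
13. enqueue(47): size=3=cap → OVERFLOW (fail)
14. enqueue(86): size=3=cap → OVERFLOW (fail)
15. enqueue(56): size=3=cap → OVERFLOW (fail)
16. dequeue(): size=2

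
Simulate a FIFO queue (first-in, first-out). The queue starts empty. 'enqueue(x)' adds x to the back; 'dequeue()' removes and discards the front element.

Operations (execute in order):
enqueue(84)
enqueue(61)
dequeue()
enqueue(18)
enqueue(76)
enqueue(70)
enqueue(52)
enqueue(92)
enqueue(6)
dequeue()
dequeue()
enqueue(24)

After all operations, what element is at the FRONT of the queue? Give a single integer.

enqueue(84): queue = [84]
enqueue(61): queue = [84, 61]
dequeue(): queue = [61]
enqueue(18): queue = [61, 18]
enqueue(76): queue = [61, 18, 76]
enqueue(70): queue = [61, 18, 76, 70]
enqueue(52): queue = [61, 18, 76, 70, 52]
enqueue(92): queue = [61, 18, 76, 70, 52, 92]
enqueue(6): queue = [61, 18, 76, 70, 52, 92, 6]
dequeue(): queue = [18, 76, 70, 52, 92, 6]
dequeue(): queue = [76, 70, 52, 92, 6]
enqueue(24): queue = [76, 70, 52, 92, 6, 24]

Answer: 76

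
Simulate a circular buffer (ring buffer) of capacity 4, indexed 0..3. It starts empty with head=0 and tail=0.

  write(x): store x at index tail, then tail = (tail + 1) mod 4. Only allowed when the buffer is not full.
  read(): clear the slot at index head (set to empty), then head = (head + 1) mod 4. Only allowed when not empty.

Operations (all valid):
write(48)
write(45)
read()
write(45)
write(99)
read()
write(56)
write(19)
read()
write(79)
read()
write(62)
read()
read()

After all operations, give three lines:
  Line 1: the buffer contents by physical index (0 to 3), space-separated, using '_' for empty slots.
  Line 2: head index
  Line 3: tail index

Answer: _ _ 79 62
2
0

Derivation:
write(48): buf=[48 _ _ _], head=0, tail=1, size=1
write(45): buf=[48 45 _ _], head=0, tail=2, size=2
read(): buf=[_ 45 _ _], head=1, tail=2, size=1
write(45): buf=[_ 45 45 _], head=1, tail=3, size=2
write(99): buf=[_ 45 45 99], head=1, tail=0, size=3
read(): buf=[_ _ 45 99], head=2, tail=0, size=2
write(56): buf=[56 _ 45 99], head=2, tail=1, size=3
write(19): buf=[56 19 45 99], head=2, tail=2, size=4
read(): buf=[56 19 _ 99], head=3, tail=2, size=3
write(79): buf=[56 19 79 99], head=3, tail=3, size=4
read(): buf=[56 19 79 _], head=0, tail=3, size=3
write(62): buf=[56 19 79 62], head=0, tail=0, size=4
read(): buf=[_ 19 79 62], head=1, tail=0, size=3
read(): buf=[_ _ 79 62], head=2, tail=0, size=2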